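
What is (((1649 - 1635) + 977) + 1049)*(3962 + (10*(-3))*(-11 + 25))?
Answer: 7225680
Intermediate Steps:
(((1649 - 1635) + 977) + 1049)*(3962 + (10*(-3))*(-11 + 25)) = ((14 + 977) + 1049)*(3962 - 30*14) = (991 + 1049)*(3962 - 420) = 2040*3542 = 7225680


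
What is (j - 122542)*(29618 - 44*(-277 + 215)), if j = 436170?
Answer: 10144611288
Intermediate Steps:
(j - 122542)*(29618 - 44*(-277 + 215)) = (436170 - 122542)*(29618 - 44*(-277 + 215)) = 313628*(29618 - 44*(-62)) = 313628*(29618 + 2728) = 313628*32346 = 10144611288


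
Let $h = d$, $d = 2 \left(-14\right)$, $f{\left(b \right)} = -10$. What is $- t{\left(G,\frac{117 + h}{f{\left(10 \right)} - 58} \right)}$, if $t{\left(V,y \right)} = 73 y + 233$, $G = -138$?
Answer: $- \frac{9347}{68} \approx -137.46$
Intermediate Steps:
$d = -28$
$h = -28$
$t{\left(V,y \right)} = 233 + 73 y$
$- t{\left(G,\frac{117 + h}{f{\left(10 \right)} - 58} \right)} = - (233 + 73 \frac{117 - 28}{-10 - 58}) = - (233 + 73 \frac{89}{-68}) = - (233 + 73 \cdot 89 \left(- \frac{1}{68}\right)) = - (233 + 73 \left(- \frac{89}{68}\right)) = - (233 - \frac{6497}{68}) = \left(-1\right) \frac{9347}{68} = - \frac{9347}{68}$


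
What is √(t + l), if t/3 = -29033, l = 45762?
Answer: 3*I*√4593 ≈ 203.31*I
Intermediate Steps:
t = -87099 (t = 3*(-29033) = -87099)
√(t + l) = √(-87099 + 45762) = √(-41337) = 3*I*√4593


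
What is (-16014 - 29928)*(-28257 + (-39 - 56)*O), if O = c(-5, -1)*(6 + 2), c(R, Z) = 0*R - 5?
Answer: 1123603494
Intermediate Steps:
c(R, Z) = -5 (c(R, Z) = 0 - 5 = -5)
O = -40 (O = -5*(6 + 2) = -5*8 = -40)
(-16014 - 29928)*(-28257 + (-39 - 56)*O) = (-16014 - 29928)*(-28257 + (-39 - 56)*(-40)) = -45942*(-28257 - 95*(-40)) = -45942*(-28257 + 3800) = -45942*(-24457) = 1123603494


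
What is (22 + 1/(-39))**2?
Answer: 734449/1521 ≈ 482.87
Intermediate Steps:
(22 + 1/(-39))**2 = (22 - 1/39)**2 = (857/39)**2 = 734449/1521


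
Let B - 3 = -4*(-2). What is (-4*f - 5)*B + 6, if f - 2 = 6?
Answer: -401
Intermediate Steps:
f = 8 (f = 2 + 6 = 8)
B = 11 (B = 3 - 4*(-2) = 3 + 8 = 11)
(-4*f - 5)*B + 6 = (-4*8 - 5)*11 + 6 = (-32 - 5)*11 + 6 = -37*11 + 6 = -407 + 6 = -401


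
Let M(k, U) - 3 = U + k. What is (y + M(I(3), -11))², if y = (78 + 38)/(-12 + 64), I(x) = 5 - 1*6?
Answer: 7744/169 ≈ 45.823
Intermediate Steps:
I(x) = -1 (I(x) = 5 - 6 = -1)
y = 29/13 (y = 116/52 = 116*(1/52) = 29/13 ≈ 2.2308)
M(k, U) = 3 + U + k (M(k, U) = 3 + (U + k) = 3 + U + k)
(y + M(I(3), -11))² = (29/13 + (3 - 11 - 1))² = (29/13 - 9)² = (-88/13)² = 7744/169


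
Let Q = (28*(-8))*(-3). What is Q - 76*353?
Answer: -26156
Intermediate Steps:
Q = 672 (Q = -224*(-3) = 672)
Q - 76*353 = 672 - 76*353 = 672 - 1*26828 = 672 - 26828 = -26156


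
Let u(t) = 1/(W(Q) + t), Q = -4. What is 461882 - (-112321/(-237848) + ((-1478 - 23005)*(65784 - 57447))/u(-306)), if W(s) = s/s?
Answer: -14807118608508825/237848 ≈ -6.2255e+10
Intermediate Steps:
W(s) = 1
u(t) = 1/(1 + t)
461882 - (-112321/(-237848) + ((-1478 - 23005)*(65784 - 57447))/u(-306)) = 461882 - (-112321/(-237848) + ((-1478 - 23005)*(65784 - 57447))/(1/(1 - 306))) = 461882 - (-112321*(-1/237848) + (-24483*8337)/(1/(-305))) = 461882 - (112321/237848 - 204114771/(-1/305)) = 461882 - (112321/237848 - 204114771*(-305)) = 461882 - (112321/237848 + 62255005155) = 461882 - 1*14807228466218761/237848 = 461882 - 14807228466218761/237848 = -14807118608508825/237848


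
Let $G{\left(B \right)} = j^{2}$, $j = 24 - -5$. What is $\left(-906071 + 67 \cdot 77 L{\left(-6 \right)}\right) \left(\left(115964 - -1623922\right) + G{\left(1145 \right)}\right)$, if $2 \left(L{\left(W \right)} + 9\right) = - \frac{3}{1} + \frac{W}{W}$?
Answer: $-1667026359547$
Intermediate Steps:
$L{\left(W \right)} = -10$ ($L{\left(W \right)} = -9 + \frac{- \frac{3}{1} + \frac{W}{W}}{2} = -9 + \frac{\left(-3\right) 1 + 1}{2} = -9 + \frac{-3 + 1}{2} = -9 + \frac{1}{2} \left(-2\right) = -9 - 1 = -10$)
$j = 29$ ($j = 24 + 5 = 29$)
$G{\left(B \right)} = 841$ ($G{\left(B \right)} = 29^{2} = 841$)
$\left(-906071 + 67 \cdot 77 L{\left(-6 \right)}\right) \left(\left(115964 - -1623922\right) + G{\left(1145 \right)}\right) = \left(-906071 + 67 \cdot 77 \left(-10\right)\right) \left(\left(115964 - -1623922\right) + 841\right) = \left(-906071 + 5159 \left(-10\right)\right) \left(\left(115964 + 1623922\right) + 841\right) = \left(-906071 - 51590\right) \left(1739886 + 841\right) = \left(-957661\right) 1740727 = -1667026359547$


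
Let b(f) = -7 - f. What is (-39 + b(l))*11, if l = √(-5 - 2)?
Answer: -506 - 11*I*√7 ≈ -506.0 - 29.103*I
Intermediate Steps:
l = I*√7 (l = √(-7) = I*√7 ≈ 2.6458*I)
(-39 + b(l))*11 = (-39 + (-7 - I*√7))*11 = (-46 - I*√7)*11 = -506 - 11*I*√7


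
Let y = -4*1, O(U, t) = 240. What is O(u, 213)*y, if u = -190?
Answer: -960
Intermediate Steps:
y = -4
O(u, 213)*y = 240*(-4) = -960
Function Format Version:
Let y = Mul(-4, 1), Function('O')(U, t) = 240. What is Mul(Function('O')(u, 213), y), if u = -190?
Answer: -960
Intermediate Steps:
y = -4
Mul(Function('O')(u, 213), y) = Mul(240, -4) = -960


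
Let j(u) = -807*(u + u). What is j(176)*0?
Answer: 0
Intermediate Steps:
j(u) = -1614*u
j(176)*0 = -1614*176*0 = -284064*0 = 0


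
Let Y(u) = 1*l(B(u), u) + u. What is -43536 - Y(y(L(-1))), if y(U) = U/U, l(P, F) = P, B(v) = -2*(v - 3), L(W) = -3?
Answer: -43541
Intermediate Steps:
B(v) = 6 - 2*v (B(v) = -2*(-3 + v) = 6 - 2*v)
y(U) = 1
Y(u) = 6 - u (Y(u) = 1*(6 - 2*u) + u = (6 - 2*u) + u = 6 - u)
-43536 - Y(y(L(-1))) = -43536 - (6 - 1*1) = -43536 - (6 - 1) = -43536 - 1*5 = -43536 - 5 = -43541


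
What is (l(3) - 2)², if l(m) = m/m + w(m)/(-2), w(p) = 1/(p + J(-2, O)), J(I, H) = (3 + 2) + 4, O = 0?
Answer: 625/576 ≈ 1.0851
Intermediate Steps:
J(I, H) = 9 (J(I, H) = 5 + 4 = 9)
w(p) = 1/(9 + p) (w(p) = 1/(p + 9) = 1/(9 + p))
l(m) = 1 - 1/(2*(9 + m)) (l(m) = m/m + 1/((9 + m)*(-2)) = 1 - ½/(9 + m) = 1 - 1/(2*(9 + m)))
(l(3) - 2)² = ((17/2 + 3)/(9 + 3) - 2)² = ((23/2)/12 - 2)² = ((1/12)*(23/2) - 2)² = (23/24 - 2)² = (-25/24)² = 625/576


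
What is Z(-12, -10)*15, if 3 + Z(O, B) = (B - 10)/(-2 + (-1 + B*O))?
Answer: -1855/39 ≈ -47.564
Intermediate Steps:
Z(O, B) = -3 + (-10 + B)/(-3 + B*O) (Z(O, B) = -3 + (B - 10)/(-2 + (-1 + B*O)) = -3 + (-10 + B)/(-3 + B*O))
Z(-12, -10)*15 = ((-1 - 10 - 3*(-10)*(-12))/(-3 - 10*(-12)))*15 = ((-1 - 10 - 360)/(-3 + 120))*15 = (-371/117)*15 = ((1/117)*(-371))*15 = -371/117*15 = -1855/39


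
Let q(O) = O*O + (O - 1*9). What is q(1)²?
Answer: 49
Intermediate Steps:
q(O) = -9 + O + O² (q(O) = O² + (O - 9) = O² + (-9 + O) = -9 + O + O²)
q(1)² = (-9 + 1 + 1²)² = (-9 + 1 + 1)² = (-7)² = 49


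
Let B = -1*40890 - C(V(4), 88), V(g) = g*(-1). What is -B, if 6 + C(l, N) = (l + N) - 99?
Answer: 40869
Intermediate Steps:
V(g) = -g
C(l, N) = -105 + N + l (C(l, N) = -6 + ((l + N) - 99) = -6 + ((N + l) - 99) = -6 + (-99 + N + l) = -105 + N + l)
B = -40869 (B = -1*40890 - (-105 + 88 - 1*4) = -40890 - (-105 + 88 - 4) = -40890 - 1*(-21) = -40890 + 21 = -40869)
-B = -1*(-40869) = 40869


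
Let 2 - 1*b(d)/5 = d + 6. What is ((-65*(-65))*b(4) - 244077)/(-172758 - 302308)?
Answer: 413077/475066 ≈ 0.86951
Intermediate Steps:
b(d) = -20 - 5*d (b(d) = 10 - 5*(d + 6) = 10 - 5*(6 + d) = 10 + (-30 - 5*d) = -20 - 5*d)
((-65*(-65))*b(4) - 244077)/(-172758 - 302308) = ((-65*(-65))*(-20 - 5*4) - 244077)/(-172758 - 302308) = (4225*(-20 - 20) - 244077)/(-475066) = (4225*(-40) - 244077)*(-1/475066) = (-169000 - 244077)*(-1/475066) = -413077*(-1/475066) = 413077/475066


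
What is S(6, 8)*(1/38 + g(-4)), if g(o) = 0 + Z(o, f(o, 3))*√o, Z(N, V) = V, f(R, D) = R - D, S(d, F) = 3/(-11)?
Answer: -3/418 + 42*I/11 ≈ -0.007177 + 3.8182*I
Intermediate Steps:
S(d, F) = -3/11 (S(d, F) = 3*(-1/11) = -3/11)
g(o) = √o*(-3 + o) (g(o) = 0 + (o - 1*3)*√o = 0 + (o - 3)*√o = 0 + (-3 + o)*√o = 0 + √o*(-3 + o) = √o*(-3 + o))
S(6, 8)*(1/38 + g(-4)) = -3*(1/38 + √(-4)*(-3 - 4))/11 = -3*(1/38 + (2*I)*(-7))/11 = -3*(1/38 - 14*I)/11 = -3/418 + 42*I/11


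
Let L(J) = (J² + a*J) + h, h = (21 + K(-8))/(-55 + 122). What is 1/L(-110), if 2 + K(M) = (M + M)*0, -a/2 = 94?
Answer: 67/2196279 ≈ 3.0506e-5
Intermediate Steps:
a = -188 (a = -2*94 = -188)
K(M) = -2 (K(M) = -2 + (M + M)*0 = -2 + (2*M)*0 = -2 + 0 = -2)
h = 19/67 (h = (21 - 2)/(-55 + 122) = 19/67 ≈ 0.28358)
L(J) = 19/67 + J² - 188*J (L(J) = (J² - 188*J) + 19/67 = 19/67 + J² - 188*J)
1/L(-110) = 1/(19/67 + (-110)² - 188*(-110)) = 1/(19/67 + 12100 + 20680) = 1/(2196279/67) = 67/2196279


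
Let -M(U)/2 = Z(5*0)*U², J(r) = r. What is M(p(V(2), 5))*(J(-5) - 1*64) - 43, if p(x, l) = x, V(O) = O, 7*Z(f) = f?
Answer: -43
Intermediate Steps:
Z(f) = f/7
M(U) = 0 (M(U) = -2*(5*0)/7*U² = -2*(⅐)*0*U² = -0*U² = -2*0 = 0)
M(p(V(2), 5))*(J(-5) - 1*64) - 43 = 0*(-5 - 1*64) - 43 = 0*(-5 - 64) - 43 = 0*(-69) - 43 = 0 - 43 = -43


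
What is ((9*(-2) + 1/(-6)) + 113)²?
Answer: 323761/36 ≈ 8993.4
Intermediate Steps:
((9*(-2) + 1/(-6)) + 113)² = ((-18 - ⅙) + 113)² = (-109/6 + 113)² = (569/6)² = 323761/36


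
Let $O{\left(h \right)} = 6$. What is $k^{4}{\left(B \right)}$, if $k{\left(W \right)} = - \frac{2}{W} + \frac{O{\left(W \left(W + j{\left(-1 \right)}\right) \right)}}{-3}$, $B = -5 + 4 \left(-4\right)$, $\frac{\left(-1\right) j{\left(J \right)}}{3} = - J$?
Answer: $\frac{2560000}{194481} \approx 13.163$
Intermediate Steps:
$j{\left(J \right)} = 3 J$ ($j{\left(J \right)} = - 3 \left(- J\right) = 3 J$)
$B = -21$ ($B = -5 - 16 = -21$)
$k{\left(W \right)} = -2 - \frac{2}{W}$ ($k{\left(W \right)} = - \frac{2}{W} + \frac{6}{-3} = - \frac{2}{W} + 6 \left(- \frac{1}{3}\right) = - \frac{2}{W} - 2 = -2 - \frac{2}{W}$)
$k^{4}{\left(B \right)} = \left(-2 - \frac{2}{-21}\right)^{4} = \left(-2 - - \frac{2}{21}\right)^{4} = \left(-2 + \frac{2}{21}\right)^{4} = \left(- \frac{40}{21}\right)^{4} = \frac{2560000}{194481}$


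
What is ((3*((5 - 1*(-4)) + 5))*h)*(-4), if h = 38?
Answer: -6384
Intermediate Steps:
((3*((5 - 1*(-4)) + 5))*h)*(-4) = ((3*((5 - 1*(-4)) + 5))*38)*(-4) = ((3*((5 + 4) + 5))*38)*(-4) = ((3*(9 + 5))*38)*(-4) = ((3*14)*38)*(-4) = (42*38)*(-4) = 1596*(-4) = -6384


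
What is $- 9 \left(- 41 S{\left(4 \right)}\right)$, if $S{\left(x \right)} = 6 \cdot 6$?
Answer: $13284$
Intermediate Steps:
$S{\left(x \right)} = 36$
$- 9 \left(- 41 S{\left(4 \right)}\right) = - 9 \left(\left(-41\right) 36\right) = \left(-9\right) \left(-1476\right) = 13284$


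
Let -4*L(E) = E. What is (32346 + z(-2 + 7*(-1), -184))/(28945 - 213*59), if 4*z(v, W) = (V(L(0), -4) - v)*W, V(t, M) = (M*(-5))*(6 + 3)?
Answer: 11826/8189 ≈ 1.4441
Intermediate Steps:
L(E) = -E/4
V(t, M) = -45*M (V(t, M) = -5*M*9 = -45*M)
z(v, W) = W*(180 - v)/4 (z(v, W) = ((-45*(-4) - v)*W)/4 = ((180 - v)*W)/4 = (W*(180 - v))/4 = W*(180 - v)/4)
(32346 + z(-2 + 7*(-1), -184))/(28945 - 213*59) = (32346 + (1/4)*(-184)*(180 - (-2 + 7*(-1))))/(28945 - 213*59) = (32346 + (1/4)*(-184)*(180 - (-2 - 7)))/(28945 - 12567) = (32346 + (1/4)*(-184)*(180 - 1*(-9)))/16378 = (32346 + (1/4)*(-184)*(180 + 9))*(1/16378) = (32346 + (1/4)*(-184)*189)*(1/16378) = (32346 - 8694)*(1/16378) = 23652*(1/16378) = 11826/8189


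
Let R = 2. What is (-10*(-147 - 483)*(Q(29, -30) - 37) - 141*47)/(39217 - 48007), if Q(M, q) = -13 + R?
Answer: 103009/2930 ≈ 35.157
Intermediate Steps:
Q(M, q) = -11 (Q(M, q) = -13 + 2 = -11)
(-10*(-147 - 483)*(Q(29, -30) - 37) - 141*47)/(39217 - 48007) = (-10*(-147 - 483)*(-11 - 37) - 141*47)/(39217 - 48007) = (-(-6300)*(-48) - 6627)/(-8790) = (-10*30240 - 6627)*(-1/8790) = (-302400 - 6627)*(-1/8790) = -309027*(-1/8790) = 103009/2930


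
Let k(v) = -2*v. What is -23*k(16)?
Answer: 736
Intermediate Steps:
-23*k(16) = -(-46)*16 = -23*(-32) = 736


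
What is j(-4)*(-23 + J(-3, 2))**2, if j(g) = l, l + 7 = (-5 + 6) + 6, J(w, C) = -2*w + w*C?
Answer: 0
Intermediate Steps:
J(w, C) = -2*w + C*w
l = 0 (l = -7 + ((-5 + 6) + 6) = -7 + (1 + 6) = -7 + 7 = 0)
j(g) = 0
j(-4)*(-23 + J(-3, 2))**2 = 0*(-23 - 3*(-2 + 2))**2 = 0*(-23 - 3*0)**2 = 0*(-23 + 0)**2 = 0*(-23)**2 = 0*529 = 0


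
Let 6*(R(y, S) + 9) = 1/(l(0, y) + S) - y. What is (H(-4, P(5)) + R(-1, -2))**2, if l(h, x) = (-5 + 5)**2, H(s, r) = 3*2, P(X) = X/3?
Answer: 1225/144 ≈ 8.5069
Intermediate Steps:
P(X) = X/3 (P(X) = X*(1/3) = X/3)
H(s, r) = 6
l(h, x) = 0 (l(h, x) = 0**2 = 0)
R(y, S) = -9 - y/6 + 1/(6*S) (R(y, S) = -9 + (1/(0 + S) - y)/6 = -9 + (1/S - y)/6 = -9 + (-y/6 + 1/(6*S)) = -9 - y/6 + 1/(6*S))
(H(-4, P(5)) + R(-1, -2))**2 = (6 + (-9 - 1/6*(-1) + (1/6)/(-2)))**2 = (6 + (-9 + 1/6 + (1/6)*(-1/2)))**2 = (6 + (-9 + 1/6 - 1/12))**2 = (6 - 107/12)**2 = (-35/12)**2 = 1225/144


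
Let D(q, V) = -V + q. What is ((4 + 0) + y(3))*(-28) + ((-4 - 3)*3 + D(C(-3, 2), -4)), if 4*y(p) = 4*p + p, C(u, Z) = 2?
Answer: -232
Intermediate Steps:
y(p) = 5*p/4 (y(p) = (4*p + p)/4 = (5*p)/4 = 5*p/4)
D(q, V) = q - V
((4 + 0) + y(3))*(-28) + ((-4 - 3)*3 + D(C(-3, 2), -4)) = ((4 + 0) + (5/4)*3)*(-28) + ((-4 - 3)*3 + (2 - 1*(-4))) = (4 + 15/4)*(-28) + (-7*3 + (2 + 4)) = (31/4)*(-28) + (-21 + 6) = -217 - 15 = -232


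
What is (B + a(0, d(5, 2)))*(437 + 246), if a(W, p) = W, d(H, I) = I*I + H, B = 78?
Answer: 53274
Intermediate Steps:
d(H, I) = H + I**2 (d(H, I) = I**2 + H = H + I**2)
(B + a(0, d(5, 2)))*(437 + 246) = (78 + 0)*(437 + 246) = 78*683 = 53274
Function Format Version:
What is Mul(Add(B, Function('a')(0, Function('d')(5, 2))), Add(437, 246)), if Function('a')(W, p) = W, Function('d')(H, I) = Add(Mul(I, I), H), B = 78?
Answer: 53274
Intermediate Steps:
Function('d')(H, I) = Add(H, Pow(I, 2)) (Function('d')(H, I) = Add(Pow(I, 2), H) = Add(H, Pow(I, 2)))
Mul(Add(B, Function('a')(0, Function('d')(5, 2))), Add(437, 246)) = Mul(Add(78, 0), Add(437, 246)) = Mul(78, 683) = 53274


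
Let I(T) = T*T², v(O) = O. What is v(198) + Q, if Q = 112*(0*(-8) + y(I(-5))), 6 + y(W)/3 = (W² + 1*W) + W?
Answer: 5164182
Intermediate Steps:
I(T) = T³
y(W) = -18 + 3*W² + 6*W (y(W) = -18 + 3*((W² + 1*W) + W) = -18 + 3*((W² + W) + W) = -18 + 3*((W + W²) + W) = -18 + 3*(W² + 2*W) = -18 + (3*W² + 6*W) = -18 + 3*W² + 6*W)
Q = 5163984 (Q = 112*(0*(-8) + (-18 + 3*((-5)³)² + 6*(-5)³)) = 112*(0 + (-18 + 3*(-125)² + 6*(-125))) = 112*(0 + (-18 + 3*15625 - 750)) = 112*(0 + (-18 + 46875 - 750)) = 112*(0 + 46107) = 112*46107 = 5163984)
v(198) + Q = 198 + 5163984 = 5164182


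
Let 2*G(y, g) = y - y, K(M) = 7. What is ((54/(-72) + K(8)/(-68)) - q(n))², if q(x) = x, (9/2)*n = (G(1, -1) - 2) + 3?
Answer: 108241/93636 ≈ 1.1560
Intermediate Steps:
G(y, g) = 0 (G(y, g) = (y - y)/2 = (½)*0 = 0)
n = 2/9 (n = 2*((0 - 2) + 3)/9 = 2*(-2 + 3)/9 = (2/9)*1 = 2/9 ≈ 0.22222)
((54/(-72) + K(8)/(-68)) - q(n))² = ((54/(-72) + 7/(-68)) - 1*2/9)² = ((54*(-1/72) + 7*(-1/68)) - 2/9)² = ((-¾ - 7/68) - 2/9)² = (-29/34 - 2/9)² = (-329/306)² = 108241/93636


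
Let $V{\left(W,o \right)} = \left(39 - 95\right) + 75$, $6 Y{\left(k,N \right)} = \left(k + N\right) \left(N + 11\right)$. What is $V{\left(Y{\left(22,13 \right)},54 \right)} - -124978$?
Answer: $124997$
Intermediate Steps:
$Y{\left(k,N \right)} = \frac{\left(11 + N\right) \left(N + k\right)}{6}$ ($Y{\left(k,N \right)} = \frac{\left(k + N\right) \left(N + 11\right)}{6} = \frac{\left(N + k\right) \left(11 + N\right)}{6} = \frac{\left(11 + N\right) \left(N + k\right)}{6}$)
$V{\left(W,o \right)} = 19$ ($V{\left(W,o \right)} = -56 + 75 = 19$)
$V{\left(Y{\left(22,13 \right)},54 \right)} - -124978 = 19 - -124978 = 19 + 124978 = 124997$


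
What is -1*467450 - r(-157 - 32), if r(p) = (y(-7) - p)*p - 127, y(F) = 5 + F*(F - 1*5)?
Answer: -414781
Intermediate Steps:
y(F) = 5 + F*(-5 + F) (y(F) = 5 + F*(F - 5) = 5 + F*(-5 + F))
r(p) = -127 + p*(89 - p) (r(p) = ((5 + (-7)² - 5*(-7)) - p)*p - 127 = ((5 + 49 + 35) - p)*p - 127 = (89 - p)*p - 127 = p*(89 - p) - 127 = -127 + p*(89 - p))
-1*467450 - r(-157 - 32) = -1*467450 - (-127 - (-157 - 32)² + 89*(-157 - 32)) = -467450 - (-127 - 1*(-189)² + 89*(-189)) = -467450 - (-127 - 1*35721 - 16821) = -467450 - (-127 - 35721 - 16821) = -467450 - 1*(-52669) = -467450 + 52669 = -414781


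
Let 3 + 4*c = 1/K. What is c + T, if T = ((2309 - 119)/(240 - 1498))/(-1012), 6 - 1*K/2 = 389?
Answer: -365017193/487595768 ≈ -0.74861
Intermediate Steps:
K = -766 (K = 12 - 2*389 = 12 - 778 = -766)
c = -2299/3064 (c = -¾ + (¼)/(-766) = -¾ + (¼)*(-1/766) = -¾ - 1/3064 = -2299/3064 ≈ -0.75033)
T = 1095/636548 (T = (2190/(-1258))*(-1/1012) = (2190*(-1/1258))*(-1/1012) = -1095/629*(-1/1012) = 1095/636548 ≈ 0.0017202)
c + T = -2299/3064 + 1095/636548 = -365017193/487595768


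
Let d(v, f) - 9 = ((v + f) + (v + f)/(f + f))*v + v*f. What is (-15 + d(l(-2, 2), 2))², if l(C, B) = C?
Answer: 100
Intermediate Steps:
d(v, f) = 9 + f*v + v*(f + v + (f + v)/(2*f)) (d(v, f) = 9 + (((v + f) + (v + f)/(f + f))*v + v*f) = 9 + (((f + v) + (f + v)/((2*f)))*v + f*v) = 9 + (((f + v) + (f + v)*(1/(2*f)))*v + f*v) = 9 + (((f + v) + (f + v)/(2*f))*v + f*v) = 9 + ((f + v + (f + v)/(2*f))*v + f*v) = 9 + (v*(f + v + (f + v)/(2*f)) + f*v) = 9 + (f*v + v*(f + v + (f + v)/(2*f))) = 9 + f*v + v*(f + v + (f + v)/(2*f)))
(-15 + d(l(-2, 2), 2))² = (-15 + (9 + (-2)² + (½)*(-2) + (½)*(-2)²/2 + 2*2*(-2)))² = (-15 + (9 + 4 - 1 + (½)*(½)*4 - 8))² = (-15 + (9 + 4 - 1 + 1 - 8))² = (-15 + 5)² = (-10)² = 100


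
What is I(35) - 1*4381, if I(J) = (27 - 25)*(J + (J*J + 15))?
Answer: -1831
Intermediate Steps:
I(J) = 30 + 2*J + 2*J² (I(J) = 2*(J + (J² + 15)) = 2*(J + (15 + J²)) = 2*(15 + J + J²) = 30 + 2*J + 2*J²)
I(35) - 1*4381 = (30 + 2*35 + 2*35²) - 1*4381 = (30 + 70 + 2*1225) - 4381 = (30 + 70 + 2450) - 4381 = 2550 - 4381 = -1831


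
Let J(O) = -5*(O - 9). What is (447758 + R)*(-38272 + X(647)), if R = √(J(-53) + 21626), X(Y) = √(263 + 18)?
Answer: -2*(38272 - √281)*(223879 + 2*√1371) ≈ -1.7135e+10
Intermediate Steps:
X(Y) = √281
J(O) = 45 - 5*O (J(O) = -5*(-9 + O) = 45 - 5*O)
R = 4*√1371 (R = √((45 - 5*(-53)) + 21626) = √((45 + 265) + 21626) = √(310 + 21626) = √21936 = 4*√1371 ≈ 148.11)
(447758 + R)*(-38272 + X(647)) = (447758 + 4*√1371)*(-38272 + √281) = (-38272 + √281)*(447758 + 4*√1371)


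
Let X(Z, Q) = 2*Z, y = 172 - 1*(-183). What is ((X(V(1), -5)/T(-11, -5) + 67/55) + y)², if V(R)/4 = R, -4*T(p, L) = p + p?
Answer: 386987584/3025 ≈ 1.2793e+5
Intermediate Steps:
T(p, L) = -p/2 (T(p, L) = -(p + p)/4 = -p/2)
y = 355 (y = 172 + 183 = 355)
V(R) = 4*R
((X(V(1), -5)/T(-11, -5) + 67/55) + y)² = (((2*(4*1))/((-½*(-11))) + 67/55) + 355)² = (((2*4)/(11/2) + 67*(1/55)) + 355)² = ((8*(2/11) + 67/55) + 355)² = ((16/11 + 67/55) + 355)² = (147/55 + 355)² = (19672/55)² = 386987584/3025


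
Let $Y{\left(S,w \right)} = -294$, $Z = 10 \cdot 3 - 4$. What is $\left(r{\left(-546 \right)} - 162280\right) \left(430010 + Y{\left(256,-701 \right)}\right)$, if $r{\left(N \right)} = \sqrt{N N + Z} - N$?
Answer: $-69499687544 + 429716 \sqrt{298142} \approx -6.9265 \cdot 10^{10}$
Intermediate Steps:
$Z = 26$ ($Z = 30 - 4 = 26$)
$r{\left(N \right)} = \sqrt{26 + N^{2}} - N$ ($r{\left(N \right)} = \sqrt{N N + 26} - N = \sqrt{N^{2} + 26} - N = \sqrt{26 + N^{2}} - N$)
$\left(r{\left(-546 \right)} - 162280\right) \left(430010 + Y{\left(256,-701 \right)}\right) = \left(\left(\sqrt{26 + \left(-546\right)^{2}} - -546\right) - 162280\right) \left(430010 - 294\right) = \left(\left(\sqrt{26 + 298116} + 546\right) - 162280\right) 429716 = \left(\left(\sqrt{298142} + 546\right) - 162280\right) 429716 = \left(\left(546 + \sqrt{298142}\right) - 162280\right) 429716 = \left(-161734 + \sqrt{298142}\right) 429716 = -69499687544 + 429716 \sqrt{298142}$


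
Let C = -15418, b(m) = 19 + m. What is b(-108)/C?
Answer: 89/15418 ≈ 0.0057725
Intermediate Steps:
b(-108)/C = (19 - 108)/(-15418) = -89*(-1/15418) = 89/15418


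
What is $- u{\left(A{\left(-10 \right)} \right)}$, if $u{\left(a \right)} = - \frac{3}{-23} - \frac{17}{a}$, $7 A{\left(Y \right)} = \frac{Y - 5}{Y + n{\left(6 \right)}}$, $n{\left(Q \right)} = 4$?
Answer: $\frac{5459}{115} \approx 47.47$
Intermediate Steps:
$A{\left(Y \right)} = \frac{-5 + Y}{7 \left(4 + Y\right)}$ ($A{\left(Y \right)} = \frac{\left(Y - 5\right) \frac{1}{Y + 4}}{7} = \frac{\left(-5 + Y\right) \frac{1}{4 + Y}}{7} = \frac{\frac{1}{4 + Y} \left(-5 + Y\right)}{7} = \frac{-5 + Y}{7 \left(4 + Y\right)}$)
$u{\left(a \right)} = \frac{3}{23} - \frac{17}{a}$ ($u{\left(a \right)} = \left(-3\right) \left(- \frac{1}{23}\right) - \frac{17}{a} = \frac{3}{23} - \frac{17}{a}$)
$- u{\left(A{\left(-10 \right)} \right)} = - (\frac{3}{23} - \frac{17}{\frac{1}{7} \frac{1}{4 - 10} \left(-5 - 10\right)}) = - (\frac{3}{23} - \frac{17}{\frac{1}{7} \frac{1}{-6} \left(-15\right)}) = - (\frac{3}{23} - \frac{17}{\frac{1}{7} \left(- \frac{1}{6}\right) \left(-15\right)}) = - (\frac{3}{23} - \frac{17}{\frac{5}{14}}) = - (\frac{3}{23} - \frac{238}{5}) = \left(-1\right) \left(- \frac{5459}{115}\right) = \frac{5459}{115}$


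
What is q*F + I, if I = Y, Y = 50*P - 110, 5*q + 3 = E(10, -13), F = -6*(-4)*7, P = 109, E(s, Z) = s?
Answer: 27876/5 ≈ 5575.2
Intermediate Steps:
F = 168 (F = 24*7 = 168)
q = 7/5 (q = -⅗ + (⅕)*10 = -⅗ + 2 = 7/5 ≈ 1.4000)
Y = 5340 (Y = 50*109 - 110 = 5450 - 110 = 5340)
I = 5340
q*F + I = (7/5)*168 + 5340 = 1176/5 + 5340 = 27876/5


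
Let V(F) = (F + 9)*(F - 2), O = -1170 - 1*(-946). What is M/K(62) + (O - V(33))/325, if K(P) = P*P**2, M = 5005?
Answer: -362061903/77456600 ≈ -4.6744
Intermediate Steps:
K(P) = P**3
O = -224 (O = -1170 + 946 = -224)
V(F) = (-2 + F)*(9 + F) (V(F) = (9 + F)*(-2 + F) = (-2 + F)*(9 + F))
M/K(62) + (O - V(33))/325 = 5005/(62**3) + (-224 - (-18 + 33**2 + 7*33))/325 = 5005/238328 + (-224 - (-18 + 1089 + 231))*(1/325) = 5005*(1/238328) + (-224 - 1*1302)*(1/325) = 5005/238328 + (-224 - 1302)*(1/325) = 5005/238328 - 1526*1/325 = 5005/238328 - 1526/325 = -362061903/77456600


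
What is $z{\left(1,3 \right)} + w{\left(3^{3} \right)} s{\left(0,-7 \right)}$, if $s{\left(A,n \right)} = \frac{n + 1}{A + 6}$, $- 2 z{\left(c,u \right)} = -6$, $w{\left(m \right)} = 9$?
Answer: $-6$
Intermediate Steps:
$z{\left(c,u \right)} = 3$ ($z{\left(c,u \right)} = \left(- \frac{1}{2}\right) \left(-6\right) = 3$)
$s{\left(A,n \right)} = \frac{1 + n}{6 + A}$
$z{\left(1,3 \right)} + w{\left(3^{3} \right)} s{\left(0,-7 \right)} = 3 + 9 \frac{1 - 7}{6 + 0} = 3 + 9 \cdot \frac{1}{6} \left(-6\right) = 3 + 9 \left(-1\right) = 3 - 9 = -6$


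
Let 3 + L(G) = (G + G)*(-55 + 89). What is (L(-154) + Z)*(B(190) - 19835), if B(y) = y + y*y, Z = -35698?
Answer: -759776715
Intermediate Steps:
B(y) = y + y²
L(G) = -3 + 68*G (L(G) = -3 + (G + G)*(-55 + 89) = -3 + (2*G)*34 = -3 + 68*G)
(L(-154) + Z)*(B(190) - 19835) = ((-3 + 68*(-154)) - 35698)*(190*(1 + 190) - 19835) = ((-3 - 10472) - 35698)*(190*191 - 19835) = (-10475 - 35698)*(36290 - 19835) = -46173*16455 = -759776715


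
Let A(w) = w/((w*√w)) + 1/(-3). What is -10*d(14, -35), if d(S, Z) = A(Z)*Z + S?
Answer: -770/3 - 10*I*√35 ≈ -256.67 - 59.161*I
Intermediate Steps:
A(w) = -⅓ + w^(-½) (A(w) = w/(w^(3/2)) + 1*(-⅓) = w/w^(3/2) - ⅓ = w^(-½) - ⅓ = -⅓ + w^(-½))
d(S, Z) = S + Z*(-⅓ + Z^(-½)) (d(S, Z) = (-⅓ + Z^(-½))*Z + S = Z*(-⅓ + Z^(-½)) + S = S + Z*(-⅓ + Z^(-½)))
-10*d(14, -35) = -10*(14 + √(-35) - ⅓*(-35)) = -10*(14 + I*√35 + 35/3) = -10*(77/3 + I*√35) = -770/3 - 10*I*√35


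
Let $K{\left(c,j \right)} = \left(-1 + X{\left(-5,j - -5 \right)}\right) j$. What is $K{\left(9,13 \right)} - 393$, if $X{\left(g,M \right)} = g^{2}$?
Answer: $-81$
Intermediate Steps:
$K{\left(c,j \right)} = 24 j$ ($K{\left(c,j \right)} = \left(-1 + \left(-5\right)^{2}\right) j = \left(-1 + 25\right) j = 24 j$)
$K{\left(9,13 \right)} - 393 = 24 \cdot 13 - 393 = 312 + \left(-2307 + 1914\right) = 312 - 393 = -81$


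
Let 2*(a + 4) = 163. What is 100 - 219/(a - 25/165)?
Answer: 496046/5105 ≈ 97.169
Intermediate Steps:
a = 155/2 (a = -4 + (½)*163 = -4 + 163/2 = 155/2 ≈ 77.500)
100 - 219/(a - 25/165) = 100 - 219/(155/2 - 25/165) = 100 - 219/(155/2 - 25*1/165) = 100 - 219/(155/2 - 5/33) = 100 - 219/(5105/66) = 100 + (66/5105)*(-219) = 100 - 14454/5105 = 496046/5105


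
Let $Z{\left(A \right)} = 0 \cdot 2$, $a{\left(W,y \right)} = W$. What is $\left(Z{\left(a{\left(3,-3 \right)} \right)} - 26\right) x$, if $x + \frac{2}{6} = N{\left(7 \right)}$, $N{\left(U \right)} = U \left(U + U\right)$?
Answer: $- \frac{7618}{3} \approx -2539.3$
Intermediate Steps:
$N{\left(U \right)} = 2 U^{2}$ ($N{\left(U \right)} = U 2 U = 2 U^{2}$)
$x = \frac{293}{3}$ ($x = - \frac{1}{3} + 2 \cdot 7^{2} = - \frac{1}{3} + 2 \cdot 49 = - \frac{1}{3} + 98 = \frac{293}{3} \approx 97.667$)
$Z{\left(A \right)} = 0$
$\left(Z{\left(a{\left(3,-3 \right)} \right)} - 26\right) x = \left(0 - 26\right) \frac{293}{3} = \left(-26\right) \frac{293}{3} = - \frac{7618}{3}$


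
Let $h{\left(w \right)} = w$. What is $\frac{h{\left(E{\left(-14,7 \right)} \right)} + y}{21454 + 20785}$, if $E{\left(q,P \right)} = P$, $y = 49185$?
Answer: $\frac{49192}{42239} \approx 1.1646$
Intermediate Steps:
$\frac{h{\left(E{\left(-14,7 \right)} \right)} + y}{21454 + 20785} = \frac{7 + 49185}{21454 + 20785} = \frac{49192}{42239}$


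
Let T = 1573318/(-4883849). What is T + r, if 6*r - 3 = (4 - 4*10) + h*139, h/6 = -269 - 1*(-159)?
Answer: -149404971395/9767698 ≈ -15296.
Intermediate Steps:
T = -1573318/4883849 (T = 1573318*(-1/4883849) = -1573318/4883849 ≈ -0.32215)
h = -660 (h = 6*(-269 - 1*(-159)) = 6*(-269 + 159) = 6*(-110) = -660)
r = -30591/2 (r = ½ + ((4 - 4*10) - 660*139)/6 = ½ + ((4 - 40) - 91740)/6 = ½ + (-36 - 91740)/6 = ½ + (⅙)*(-91776) = ½ - 15296 = -30591/2 ≈ -15296.)
T + r = -1573318/4883849 - 30591/2 = -149404971395/9767698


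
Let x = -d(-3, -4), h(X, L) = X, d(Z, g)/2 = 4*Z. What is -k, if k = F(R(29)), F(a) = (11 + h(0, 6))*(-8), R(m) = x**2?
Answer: 88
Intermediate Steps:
d(Z, g) = 8*Z (d(Z, g) = 2*(4*Z) = 8*Z)
x = 24 (x = -8*(-3) = -1*(-24) = 24)
R(m) = 576 (R(m) = 24**2 = 576)
F(a) = -88 (F(a) = (11 + 0)*(-8) = 11*(-8) = -88)
k = -88
-k = -1*(-88) = 88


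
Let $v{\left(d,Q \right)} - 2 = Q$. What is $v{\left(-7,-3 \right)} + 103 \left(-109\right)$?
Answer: $-11228$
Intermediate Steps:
$v{\left(d,Q \right)} = 2 + Q$
$v{\left(-7,-3 \right)} + 103 \left(-109\right) = \left(2 - 3\right) + 103 \left(-109\right) = -1 - 11227 = -11228$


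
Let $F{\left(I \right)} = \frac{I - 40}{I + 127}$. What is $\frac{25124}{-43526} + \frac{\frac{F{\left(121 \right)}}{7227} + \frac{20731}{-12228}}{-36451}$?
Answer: $- \frac{278737824562646657}{482937438384366504} \approx -0.57717$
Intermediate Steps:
$F{\left(I \right)} = \frac{-40 + I}{127 + I}$
$\frac{25124}{-43526} + \frac{\frac{F{\left(121 \right)}}{7227} + \frac{20731}{-12228}}{-36451} = \frac{25124}{-43526} + \frac{\frac{\frac{1}{127 + 121} \left(-40 + 121\right)}{7227} + \frac{20731}{-12228}}{-36451} = 25124 \left(- \frac{1}{43526}\right) + \left(\frac{1}{248} \cdot 81 \cdot \frac{1}{7227} + 20731 \left(- \frac{1}{12228}\right)\right) \left(- \frac{1}{36451}\right) = - \frac{12562}{21763} + \left(\frac{1}{248} \cdot 81 \cdot \frac{1}{7227} - \frac{20731}{12228}\right) \left(- \frac{1}{36451}\right) = - \frac{12562}{21763} + \left(\frac{81}{248} \cdot \frac{1}{7227} - \frac{20731}{12228}\right) \left(- \frac{1}{36451}\right) = - \frac{12562}{21763} + \left(\frac{9}{199144} - \frac{20731}{12228}\right) \left(- \frac{1}{36451}\right) = - \frac{12562}{21763} - - \frac{1032086053}{22190756714808} = - \frac{12562}{21763} + \frac{1032086053}{22190756714808} = - \frac{278737824562646657}{482937438384366504}$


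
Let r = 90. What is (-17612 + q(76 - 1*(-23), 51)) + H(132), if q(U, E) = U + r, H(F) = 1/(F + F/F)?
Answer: -2317258/133 ≈ -17423.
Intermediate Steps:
H(F) = 1/(1 + F) (H(F) = 1/(F + 1) = 1/(1 + F))
q(U, E) = 90 + U (q(U, E) = U + 90 = 90 + U)
(-17612 + q(76 - 1*(-23), 51)) + H(132) = (-17612 + (90 + (76 - 1*(-23)))) + 1/(1 + 132) = (-17612 + (90 + (76 + 23))) + 1/133 = (-17612 + (90 + 99)) + 1/133 = (-17612 + 189) + 1/133 = -17423 + 1/133 = -2317258/133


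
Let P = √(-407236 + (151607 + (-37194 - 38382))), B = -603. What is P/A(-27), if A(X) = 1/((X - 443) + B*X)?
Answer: 15811*I*√331205 ≈ 9.0993e+6*I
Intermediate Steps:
A(X) = 1/(-443 - 602*X) (A(X) = 1/((X - 443) - 603*X) = 1/((-443 + X) - 603*X) = 1/(-443 - 602*X))
P = I*√331205 (P = √(-407236 + (151607 - 75576)) = √(-407236 + 76031) = √(-331205) = I*√331205 ≈ 575.5*I)
P/A(-27) = (I*√331205)/((-1/(443 + 602*(-27)))) = (I*√331205)/((-1/(443 - 16254))) = (I*√331205)/((-1/(-15811))) = (I*√331205)/((-1*(-1/15811))) = (I*√331205)/(1/15811) = (I*√331205)*15811 = 15811*I*√331205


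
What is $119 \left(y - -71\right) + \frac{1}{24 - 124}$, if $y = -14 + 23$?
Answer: $\frac{951999}{100} \approx 9520.0$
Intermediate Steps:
$y = 9$
$119 \left(y - -71\right) + \frac{1}{24 - 124} = 119 \left(9 - -71\right) + \frac{1}{24 - 124} = 119 \left(9 + 71\right) + \frac{1}{-100} = 119 \cdot 80 - \frac{1}{100} = 9520 - \frac{1}{100} = \frac{951999}{100}$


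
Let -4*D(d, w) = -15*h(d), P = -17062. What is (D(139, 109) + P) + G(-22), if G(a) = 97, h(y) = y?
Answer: -65775/4 ≈ -16444.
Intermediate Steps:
D(d, w) = 15*d/4 (D(d, w) = -(-15)*d/4 = 15*d/4)
(D(139, 109) + P) + G(-22) = ((15/4)*139 - 17062) + 97 = (2085/4 - 17062) + 97 = -66163/4 + 97 = -65775/4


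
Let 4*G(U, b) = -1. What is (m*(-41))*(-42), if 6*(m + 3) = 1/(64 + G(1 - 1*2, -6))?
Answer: -1316182/255 ≈ -5161.5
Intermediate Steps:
G(U, b) = -¼ (G(U, b) = (¼)*(-1) = -¼)
m = -2293/765 (m = -3 + 1/(6*(64 - ¼)) = -3 + 1/(6*(255/4)) = -3 + (⅙)*(4/255) = -3 + 2/765 = -2293/765 ≈ -2.9974)
(m*(-41))*(-42) = -2293/765*(-41)*(-42) = (94013/765)*(-42) = -1316182/255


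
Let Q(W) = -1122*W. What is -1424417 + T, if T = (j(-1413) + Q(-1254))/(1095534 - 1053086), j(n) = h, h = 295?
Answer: -60462245533/42448 ≈ -1.4244e+6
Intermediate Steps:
j(n) = 295
T = 1407283/42448 (T = (295 - 1122*(-1254))/(1095534 - 1053086) = (295 + 1406988)/42448 = 1407283*(1/42448) = 1407283/42448 ≈ 33.153)
-1424417 + T = -1424417 + 1407283/42448 = -60462245533/42448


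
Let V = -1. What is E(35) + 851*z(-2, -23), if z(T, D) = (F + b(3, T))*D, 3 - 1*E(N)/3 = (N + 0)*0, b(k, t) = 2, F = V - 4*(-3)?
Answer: -254440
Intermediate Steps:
F = 11 (F = -1 - 4*(-3) = -1 + 12 = 11)
E(N) = 9 (E(N) = 9 - 3*(N + 0)*0 = 9 - 3*N*0 = 9 - 3*0 = 9 + 0 = 9)
z(T, D) = 13*D (z(T, D) = (11 + 2)*D = 13*D)
E(35) + 851*z(-2, -23) = 9 + 851*(13*(-23)) = 9 + 851*(-299) = 9 - 254449 = -254440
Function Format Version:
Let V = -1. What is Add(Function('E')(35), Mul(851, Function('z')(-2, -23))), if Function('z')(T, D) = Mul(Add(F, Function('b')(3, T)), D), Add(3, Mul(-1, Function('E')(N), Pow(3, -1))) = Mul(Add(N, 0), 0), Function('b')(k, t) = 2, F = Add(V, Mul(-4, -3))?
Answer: -254440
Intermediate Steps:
F = 11 (F = Add(-1, Mul(-4, -3)) = Add(-1, 12) = 11)
Function('E')(N) = 9 (Function('E')(N) = Add(9, Mul(-3, Mul(Add(N, 0), 0))) = Add(9, Mul(-3, Mul(N, 0))) = Add(9, Mul(-3, 0)) = Add(9, 0) = 9)
Function('z')(T, D) = Mul(13, D) (Function('z')(T, D) = Mul(Add(11, 2), D) = Mul(13, D))
Add(Function('E')(35), Mul(851, Function('z')(-2, -23))) = Add(9, Mul(851, Mul(13, -23))) = Add(9, Mul(851, -299)) = Add(9, -254449) = -254440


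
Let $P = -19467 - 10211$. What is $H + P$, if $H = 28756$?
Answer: $-922$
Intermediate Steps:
$P = -29678$ ($P = -19467 - 10211 = -29678$)
$H + P = 28756 - 29678 = -922$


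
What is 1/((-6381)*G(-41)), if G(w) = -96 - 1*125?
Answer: 1/1410201 ≈ 7.0912e-7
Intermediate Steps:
G(w) = -221 (G(w) = -96 - 125 = -221)
1/((-6381)*G(-41)) = 1/(-6381*(-221)) = -1/6381*(-1/221) = 1/1410201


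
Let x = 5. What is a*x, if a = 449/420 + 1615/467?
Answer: 887983/39228 ≈ 22.636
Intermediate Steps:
a = 887983/196140 (a = 449*(1/420) + 1615*(1/467) = 449/420 + 1615/467 = 887983/196140 ≈ 4.5273)
a*x = (887983/196140)*5 = 887983/39228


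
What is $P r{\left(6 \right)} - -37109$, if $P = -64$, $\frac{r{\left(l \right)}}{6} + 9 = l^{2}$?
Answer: $26741$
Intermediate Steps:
$r{\left(l \right)} = -54 + 6 l^{2}$
$P r{\left(6 \right)} - -37109 = - 64 \left(-54 + 6 \cdot 6^{2}\right) - -37109 = - 64 \left(-54 + 6 \cdot 36\right) + 37109 = - 64 \left(-54 + 216\right) + 37109 = \left(-64\right) 162 + 37109 = -10368 + 37109 = 26741$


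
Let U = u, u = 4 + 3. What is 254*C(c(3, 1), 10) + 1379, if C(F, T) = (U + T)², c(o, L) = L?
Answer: 74785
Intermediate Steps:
u = 7
U = 7
C(F, T) = (7 + T)²
254*C(c(3, 1), 10) + 1379 = 254*(7 + 10)² + 1379 = 254*17² + 1379 = 254*289 + 1379 = 73406 + 1379 = 74785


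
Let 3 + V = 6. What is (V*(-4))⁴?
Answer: 20736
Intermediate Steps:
V = 3 (V = -3 + 6 = 3)
(V*(-4))⁴ = (3*(-4))⁴ = (-12)⁴ = 20736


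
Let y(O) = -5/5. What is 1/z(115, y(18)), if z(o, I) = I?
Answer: -1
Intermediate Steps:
y(O) = -1 (y(O) = -5*1/5 = -1)
1/z(115, y(18)) = 1/(-1) = -1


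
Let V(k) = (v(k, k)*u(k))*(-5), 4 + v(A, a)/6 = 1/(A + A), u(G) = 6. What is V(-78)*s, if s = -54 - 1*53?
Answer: -1003125/13 ≈ -77164.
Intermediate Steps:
v(A, a) = -24 + 3/A (v(A, a) = -24 + 6/(A + A) = -24 + 6/((2*A)) = -24 + 6*(1/(2*A)) = -24 + 3/A)
s = -107 (s = -54 - 53 = -107)
V(k) = 720 - 90/k (V(k) = ((-24 + 3/k)*6)*(-5) = (-144 + 18/k)*(-5) = 720 - 90/k)
V(-78)*s = (720 - 90/(-78))*(-107) = (720 - 90*(-1/78))*(-107) = (720 + 15/13)*(-107) = (9375/13)*(-107) = -1003125/13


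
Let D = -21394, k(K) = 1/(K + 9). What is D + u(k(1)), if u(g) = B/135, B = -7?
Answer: -2888197/135 ≈ -21394.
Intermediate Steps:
k(K) = 1/(9 + K)
u(g) = -7/135
D + u(k(1)) = -21394 - 7/135 = -2888197/135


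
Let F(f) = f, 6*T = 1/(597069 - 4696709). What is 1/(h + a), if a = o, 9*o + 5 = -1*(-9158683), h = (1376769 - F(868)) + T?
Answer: 73793520/176627143313357 ≈ 4.1779e-7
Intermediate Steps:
T = -1/24597840 (T = 1/(6*(597069 - 4696709)) = (1/6)/(-4099640) = (1/6)*(-1/4099640) = -1/24597840 ≈ -4.0654e-8)
h = 33844192653839/24597840 (h = (1376769 - 1*868) - 1/24597840 = (1376769 - 868) - 1/24597840 = 1375901 - 1/24597840 = 33844192653839/24597840 ≈ 1.3759e+6)
o = 9158678/9 (o = -5/9 + (-1*(-9158683))/9 = -5/9 + (1/9)*9158683 = -5/9 + 9158683/9 = 9158678/9 ≈ 1.0176e+6)
a = 9158678/9 ≈ 1.0176e+6
1/(h + a) = 1/(33844192653839/24597840 + 9158678/9) = 1/(176627143313357/73793520) = 73793520/176627143313357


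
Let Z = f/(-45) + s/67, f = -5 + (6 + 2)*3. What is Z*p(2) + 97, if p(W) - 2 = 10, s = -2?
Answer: 92033/1005 ≈ 91.575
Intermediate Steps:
p(W) = 12 (p(W) = 2 + 10 = 12)
f = 19 (f = -5 + 8*3 = -5 + 24 = 19)
Z = -1363/3015 (Z = 19/(-45) - 2/67 = 19*(-1/45) - 2*1/67 = -19/45 - 2/67 = -1363/3015 ≈ -0.45207)
Z*p(2) + 97 = -1363/3015*12 + 97 = -5452/1005 + 97 = 92033/1005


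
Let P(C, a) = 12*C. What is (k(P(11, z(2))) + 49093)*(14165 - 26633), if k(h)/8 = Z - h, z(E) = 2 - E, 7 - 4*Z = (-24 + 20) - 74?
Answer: -601044876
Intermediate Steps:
Z = 85/4 (Z = 7/4 - ((-24 + 20) - 74)/4 = 7/4 - (-4 - 74)/4 = 7/4 - 1/4*(-78) = 7/4 + 39/2 = 85/4 ≈ 21.250)
k(h) = 170 - 8*h (k(h) = 8*(85/4 - h) = 170 - 8*h)
(k(P(11, z(2))) + 49093)*(14165 - 26633) = ((170 - 96*11) + 49093)*(14165 - 26633) = ((170 - 8*132) + 49093)*(-12468) = ((170 - 1056) + 49093)*(-12468) = (-886 + 49093)*(-12468) = 48207*(-12468) = -601044876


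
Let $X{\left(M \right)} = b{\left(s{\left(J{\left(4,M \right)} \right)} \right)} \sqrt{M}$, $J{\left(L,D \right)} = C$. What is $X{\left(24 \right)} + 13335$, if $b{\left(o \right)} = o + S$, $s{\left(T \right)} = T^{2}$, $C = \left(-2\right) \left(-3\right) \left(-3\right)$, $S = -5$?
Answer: $13335 + 638 \sqrt{6} \approx 14898.0$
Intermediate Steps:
$C = -18$ ($C = 6 \left(-3\right) = -18$)
$J{\left(L,D \right)} = -18$
$b{\left(o \right)} = -5 + o$ ($b{\left(o \right)} = o - 5 = -5 + o$)
$X{\left(M \right)} = 319 \sqrt{M}$ ($X{\left(M \right)} = \left(-5 + \left(-18\right)^{2}\right) \sqrt{M} = \left(-5 + 324\right) \sqrt{M} = 319 \sqrt{M}$)
$X{\left(24 \right)} + 13335 = 319 \sqrt{24} + 13335 = 319 \cdot 2 \sqrt{6} + 13335 = 638 \sqrt{6} + 13335 = 13335 + 638 \sqrt{6}$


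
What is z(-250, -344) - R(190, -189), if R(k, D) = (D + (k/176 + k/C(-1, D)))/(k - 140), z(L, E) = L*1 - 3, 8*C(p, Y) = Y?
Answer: -207135547/831600 ≈ -249.08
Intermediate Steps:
C(p, Y) = Y/8
z(L, E) = -3 + L (z(L, E) = L - 3 = -3 + L)
R(k, D) = (D + k/176 + 8*k/D)/(-140 + k) (R(k, D) = (D + (k/176 + k/((D/8))))/(k - 140) = (D + (k*(1/176) + k*(8/D)))/(-140 + k) = (D + (k/176 + 8*k/D))/(-140 + k) = (D + k/176 + 8*k/D)/(-140 + k))
z(-250, -344) - R(190, -189) = (-3 - 250) - ((-189)² + 8*190 + (1/176)*(-189)*190)/((-189)*(-140 + 190)) = -253 - (-1)*(35721 + 1520 - 17955/88)/(189*50) = -253 - (-1)*3259253/(189*50*88) = -253 - 1*(-3259253/831600) = -253 + 3259253/831600 = -207135547/831600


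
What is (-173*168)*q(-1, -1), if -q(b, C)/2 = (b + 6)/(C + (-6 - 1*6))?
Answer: -290640/13 ≈ -22357.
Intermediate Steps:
q(b, C) = -2*(6 + b)/(-12 + C) (q(b, C) = -2*(b + 6)/(C + (-6 - 1*6)) = -2*(6 + b)/(C + (-6 - 6)) = -2*(6 + b)/(C - 12) = -2*(6 + b)/(-12 + C))
(-173*168)*q(-1, -1) = (-173*168)*(2*(-6 - 1*(-1))/(-12 - 1)) = -58128*(-6 + 1)/(-13) = -58128*(-1)*(-5)/13 = -29064*10/13 = -290640/13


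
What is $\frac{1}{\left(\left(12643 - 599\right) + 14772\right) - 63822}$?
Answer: $- \frac{1}{37006} \approx -2.7023 \cdot 10^{-5}$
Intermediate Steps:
$\frac{1}{\left(\left(12643 - 599\right) + 14772\right) - 63822} = \frac{1}{\left(12044 + 14772\right) - 63822} = \frac{1}{26816 - 63822} = \frac{1}{-37006} = - \frac{1}{37006}$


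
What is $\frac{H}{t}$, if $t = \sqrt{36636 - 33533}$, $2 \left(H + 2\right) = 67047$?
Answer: $\frac{67043 \sqrt{3103}}{6206} \approx 601.77$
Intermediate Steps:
$H = \frac{67043}{2}$ ($H = -2 + \frac{1}{2} \cdot 67047 = -2 + \frac{67047}{2} = \frac{67043}{2} \approx 33522.0$)
$t = \sqrt{3103} \approx 55.705$
$\frac{H}{t} = \frac{67043}{2 \sqrt{3103}} = \frac{67043 \frac{\sqrt{3103}}{3103}}{2} = \frac{67043 \sqrt{3103}}{6206}$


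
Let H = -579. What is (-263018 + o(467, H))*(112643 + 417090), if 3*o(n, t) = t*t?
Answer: -80133240643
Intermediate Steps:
o(n, t) = t²/3 (o(n, t) = (t*t)/3 = t²/3)
(-263018 + o(467, H))*(112643 + 417090) = (-263018 + (⅓)*(-579)²)*(112643 + 417090) = (-263018 + (⅓)*335241)*529733 = (-263018 + 111747)*529733 = -151271*529733 = -80133240643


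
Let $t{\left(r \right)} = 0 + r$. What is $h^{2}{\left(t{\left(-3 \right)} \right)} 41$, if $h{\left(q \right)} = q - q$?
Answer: $0$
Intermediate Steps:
$t{\left(r \right)} = r$
$h{\left(q \right)} = 0$
$h^{2}{\left(t{\left(-3 \right)} \right)} 41 = 0^{2} \cdot 41 = 0 \cdot 41 = 0$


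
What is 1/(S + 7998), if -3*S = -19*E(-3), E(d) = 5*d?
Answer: 1/7903 ≈ 0.00012653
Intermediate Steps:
S = -95 (S = -(-19)*5*(-3)/3 = -(-19)*(-15)/3 = -1/3*285 = -95)
1/(S + 7998) = 1/(-95 + 7998) = 1/7903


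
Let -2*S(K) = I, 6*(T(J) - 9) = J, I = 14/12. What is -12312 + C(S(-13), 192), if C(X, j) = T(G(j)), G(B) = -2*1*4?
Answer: -36913/3 ≈ -12304.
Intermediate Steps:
I = 7/6 (I = 14*(1/12) = 7/6 ≈ 1.1667)
G(B) = -8 (G(B) = -2*4 = -8)
T(J) = 9 + J/6
S(K) = -7/12 (S(K) = -1/2*7/6 = -7/12)
C(X, j) = 23/3 (C(X, j) = 9 + (1/6)*(-8) = 9 - 4/3 = 23/3)
-12312 + C(S(-13), 192) = -12312 + 23/3 = -36913/3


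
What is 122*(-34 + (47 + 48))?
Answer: 7442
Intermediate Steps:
122*(-34 + (47 + 48)) = 122*(-34 + 95) = 122*61 = 7442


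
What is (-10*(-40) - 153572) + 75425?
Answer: -77747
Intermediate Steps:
(-10*(-40) - 153572) + 75425 = (400 - 153572) + 75425 = -153172 + 75425 = -77747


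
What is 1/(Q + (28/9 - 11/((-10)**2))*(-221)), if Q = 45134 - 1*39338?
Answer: 900/4619479 ≈ 0.00019483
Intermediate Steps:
Q = 5796 (Q = 45134 - 39338 = 5796)
1/(Q + (28/9 - 11/((-10)**2))*(-221)) = 1/(5796 + (28/9 - 11/((-10)**2))*(-221)) = 1/(5796 + (28*(1/9) - 11/100)*(-221)) = 1/(5796 + (28/9 - 11*1/100)*(-221)) = 1/(5796 + (28/9 - 11/100)*(-221)) = 1/(5796 + (2701/900)*(-221)) = 1/(5796 - 596921/900) = 1/(4619479/900) = 900/4619479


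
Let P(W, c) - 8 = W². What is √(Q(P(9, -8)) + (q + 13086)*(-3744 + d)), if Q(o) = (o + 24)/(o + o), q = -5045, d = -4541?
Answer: 3*I*√234530897714/178 ≈ 8162.1*I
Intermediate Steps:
P(W, c) = 8 + W²
Q(o) = (24 + o)/(2*o) (Q(o) = (24 + o)/((2*o)) = (24 + o)*(1/(2*o)) = (24 + o)/(2*o))
√(Q(P(9, -8)) + (q + 13086)*(-3744 + d)) = √((24 + (8 + 9²))/(2*(8 + 9²)) + (-5045 + 13086)*(-3744 - 4541)) = √((24 + (8 + 81))/(2*(8 + 81)) + 8041*(-8285)) = √((½)*(24 + 89)/89 - 66619685) = √((½)*(1/89)*113 - 66619685) = √(113/178 - 66619685) = √(-11858303817/178) = 3*I*√234530897714/178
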